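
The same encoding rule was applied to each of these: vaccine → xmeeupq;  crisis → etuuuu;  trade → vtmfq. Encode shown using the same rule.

ujayp

Two shifts are in play — +12 for a/e/i/o/u, +2 for every other letter.
For shown: s(cons)+2=u, h(cons)+2=j, o(vowel)+12=a, w(cons)+2=y, n(cons)+2=p.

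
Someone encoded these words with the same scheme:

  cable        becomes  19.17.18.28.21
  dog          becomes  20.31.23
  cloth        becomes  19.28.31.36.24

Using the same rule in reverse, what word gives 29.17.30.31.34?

c is letter #3 and maps to 19: an offset of 16. Each letter is replaced by its alphabet position (a=1..z=26) + 16.
Decoding 29.17.30.31.34: 29→(29−16)÷1=13=m, 17→(17−16)÷1=1=a, 30→(30−16)÷1=14=n, 31→(31−16)÷1=15=o, 34→(34−16)÷1=18=r.

manor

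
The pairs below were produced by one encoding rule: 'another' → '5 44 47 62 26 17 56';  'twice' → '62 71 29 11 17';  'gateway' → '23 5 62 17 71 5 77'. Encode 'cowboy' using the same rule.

a(#1)→5 and n(#14)→44: differences scale by 3, so n = 3·pos + 2. With a=1..z=26, the number is 3·pos + 2.
On cowboy: c=3→11, o=15→47, w=23→71, b=2→8, o=15→47, y=25→77.

11 47 71 8 47 77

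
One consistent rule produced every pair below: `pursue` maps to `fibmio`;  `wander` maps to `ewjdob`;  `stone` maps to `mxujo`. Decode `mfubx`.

sport

p(15)→f(5) and u(20)→i(8) fit y≡11x+22 (mod 26); the inverse of 11 mod 26 is 19. Treating letters as 0–25, the rule is x ↦ 11x + 22 (mod 26).
Decoding mfubx: m(12)→19·(12−22)≡18=s; f(5)→19·(5−22)≡15=p; u(20)→19·(20−22)≡14=o; b(1)→19·(1−22)≡17=r; x(23)→19·(23−22)≡19=t (all mod 26).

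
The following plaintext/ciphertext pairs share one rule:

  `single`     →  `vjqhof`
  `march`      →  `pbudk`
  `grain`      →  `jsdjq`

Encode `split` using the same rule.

Shifts by position in single: pos 0: s→v (+3), pos 1: i→j (+1), pos 2: n→q (+3), pos 3: g→h (+1) — repeating every 2. The shifts repeat in a cycle of length 2: positions 0,1,… shift by +3, +1, then the pattern repeats.
On split: s+3=v, p+1=q, l+3=o, i+1=j, t+3=w.

vqojw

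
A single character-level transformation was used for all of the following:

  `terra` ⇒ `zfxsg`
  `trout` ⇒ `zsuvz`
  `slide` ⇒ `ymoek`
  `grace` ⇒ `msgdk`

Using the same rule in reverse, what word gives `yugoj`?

stand

Shifts by position in terra: pos 0: t→z (+6), pos 1: e→f (+1), pos 2: r→x (+6), pos 3: r→s (+1) — repeating every 2. The shifts repeat in a cycle of length 2: positions 0,1,… shift by +6, +1, then the pattern repeats.
Decoding yugoj: y−6=s, u−1=t, g−6=a, o−1=n, j−6=d.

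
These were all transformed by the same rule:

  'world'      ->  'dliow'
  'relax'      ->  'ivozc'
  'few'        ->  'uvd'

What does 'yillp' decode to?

Each letter is replaced by its mirror in the alphabet: a↔z, b↔y, c↔x, and so on (the Atbash cipher).
Undoing it on yillp: y↔b, i↔r, l↔o, l↔o, p↔k.

brook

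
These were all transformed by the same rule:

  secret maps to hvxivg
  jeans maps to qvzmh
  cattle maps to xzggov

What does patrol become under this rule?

kzgilo

Each pair mirrors across the alphabet (s↔h, e↔v, c↔x): positions sum to 25. Letters are reflected about the middle of the alphabet (position → 25−position): Atbash.
For patrol: p↔k, a↔z, t↔g, r↔i, o↔l, l↔o.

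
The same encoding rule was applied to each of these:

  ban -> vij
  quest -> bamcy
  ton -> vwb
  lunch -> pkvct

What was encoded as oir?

The output letters match the input read backwards, each shifted +8: ban reversed is nab. Read the word backwards and shift each letter +8.
Undoing it on oir: shift back: o−8=g, i−8=a, r−8=j → gaj; then reverse → jag.

jag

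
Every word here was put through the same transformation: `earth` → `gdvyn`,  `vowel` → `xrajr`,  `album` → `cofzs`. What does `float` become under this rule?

hosfz

Letter i (0-indexed) is shifted by i+2, so successive shifts are 2, 3, 4, ….
On float: f+2=h, l+3=o, o+4=s, a+5=f, t+6=z.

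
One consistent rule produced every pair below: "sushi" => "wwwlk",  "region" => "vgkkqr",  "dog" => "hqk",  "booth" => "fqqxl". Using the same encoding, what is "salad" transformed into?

wcpch

Two shifts are in play — +2 for a/e/i/o/u, +4 for every other letter.
For salad: s(cons)+4=w, a(vowel)+2=c, l(cons)+4=p, a(vowel)+2=c, d(cons)+4=h.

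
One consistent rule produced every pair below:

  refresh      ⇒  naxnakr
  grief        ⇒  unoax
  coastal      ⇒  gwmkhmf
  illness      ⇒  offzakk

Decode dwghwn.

doctor

r(17)→n(13) and e(4)→a(0) fit y≡23x+12 (mod 26); the inverse of 23 mod 26 is 17. Treating letters as 0–25, the rule is x ↦ 23x + 12 (mod 26).
Undoing it on dwghwn: d(3)→17·(3−12)≡3=d; w(22)→17·(22−12)≡14=o; g(6)→17·(6−12)≡2=c; h(7)→17·(7−12)≡19=t; w(22)→17·(22−12)≡14=o; n(13)→17·(13−12)≡17=r (all mod 26).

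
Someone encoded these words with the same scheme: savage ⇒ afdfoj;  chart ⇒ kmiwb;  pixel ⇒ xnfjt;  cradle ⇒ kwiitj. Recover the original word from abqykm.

switch

Shifts by position in savage: pos 0: s→a (+8), pos 1: a→f (+5), pos 2: v→d (+8), pos 3: a→f (+5) — repeating every 2. The shifts repeat in a cycle of length 2: positions 0,1,… shift by +8, +5, then the pattern repeats.
Reversing it on abqykm: a−8=s, b−5=w, q−8=i, y−5=t, k−8=c, m−5=h.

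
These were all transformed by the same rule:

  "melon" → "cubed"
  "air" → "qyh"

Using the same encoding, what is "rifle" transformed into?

hyvbu

Compare letters: m→c is +16, e→u is +16, l→b is +16 — a constant shift. Every letter moves 16 places later in the alphabet, wrapping around z→a.
For rifle: r+16=h, i+16=y, f+16=v, l+16=b, e+16=u.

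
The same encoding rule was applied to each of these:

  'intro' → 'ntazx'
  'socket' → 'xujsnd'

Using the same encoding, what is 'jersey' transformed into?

In intro: i→n is +5, n→t is +6, t→a is +7, r→z is +8 — the shift increases by 1 each position. The shift increases by 1 at each position, starting from +5: 5, 6, 7, ….
Applying it to jersey: j+5=o, e+6=k, r+7=y, s+8=a, e+9=n, y+10=i.

okyani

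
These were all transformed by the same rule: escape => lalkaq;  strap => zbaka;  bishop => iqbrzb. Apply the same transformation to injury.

Letter i (0-indexed) is shifted by i+7, so successive shifts are 7, 8, 9, ….
On injury: i+7=p, n+8=v, j+9=s, u+10=e, r+11=c, y+12=k.

pvseck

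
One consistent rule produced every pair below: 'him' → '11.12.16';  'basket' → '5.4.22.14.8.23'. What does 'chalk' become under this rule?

The number is (letter's place in the alphabet, a=1) + 3.
For chalk: c=3→6, h=8→11, a=1→4, l=12→15, k=11→14.

6.11.4.15.14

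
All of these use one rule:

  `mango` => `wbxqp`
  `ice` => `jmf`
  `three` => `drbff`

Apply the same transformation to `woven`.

gpffx

The shift depends on letter class: consonant m→w is +10, but vowel a→b is +1. The rule splits by letter class: vowels +1, consonants +10.
For woven: w(cons)+10=g, o(vowel)+1=p, v(cons)+10=f, e(vowel)+1=f, n(cons)+10=x.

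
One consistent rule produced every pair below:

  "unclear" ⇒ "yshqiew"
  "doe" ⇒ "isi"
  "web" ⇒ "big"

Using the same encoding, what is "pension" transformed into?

uisxmss

The shift depends on letter class: consonant n→s is +5, but vowel u→y is +4. Two shifts are in play — +4 for a/e/i/o/u, +5 for every other letter.
Applying it to pension: p(cons)+5=u, e(vowel)+4=i, n(cons)+5=s, s(cons)+5=x, i(vowel)+4=m, o(vowel)+4=s, n(cons)+5=s.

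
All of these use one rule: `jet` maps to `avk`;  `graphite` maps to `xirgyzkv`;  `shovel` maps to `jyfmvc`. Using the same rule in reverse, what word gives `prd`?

Compare letters: j→a is +17, e→v is +17, t→k is +17 — a constant shift. Every letter moves 17 places later in the alphabet, wrapping around z→a.
Decoding prd: p−17=y, r−17=a, d−17=m.

yam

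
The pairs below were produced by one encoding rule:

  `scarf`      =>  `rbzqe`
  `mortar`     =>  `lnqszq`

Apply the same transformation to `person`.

Compare letters: s→r is +25, c→b is +25, a→z is +25 — a constant shift. Each letter is shifted forward by 25 in the alphabet (a Caesar shift of +25).
For person: p+25=o, e+25=d, r+25=q, s+25=r, o+25=n, n+25=m.

odqrnm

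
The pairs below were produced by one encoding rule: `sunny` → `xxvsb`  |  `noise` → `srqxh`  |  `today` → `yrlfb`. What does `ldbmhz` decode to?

Shifts by position in sunny: pos 0: s→x (+5), pos 1: u→x (+3), pos 2: n→v (+8), pos 3: n→s (+5), pos 4: y→b (+3) — repeating every 3. The shifts repeat in a cycle of length 3: positions 0,1,… shift by +5, +3, +8, then the pattern repeats.
Undoing it on ldbmhz: l−5=g, d−3=a, b−8=t, m−5=h, h−3=e, z−8=r.

gather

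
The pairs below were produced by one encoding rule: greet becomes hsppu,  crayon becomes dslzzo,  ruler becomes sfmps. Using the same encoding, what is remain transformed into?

Two shifts are in play — +11 for a/e/i/o/u, +1 for every other letter.
Applying it to remain: r(cons)+1=s, e(vowel)+11=p, m(cons)+1=n, a(vowel)+11=l, i(vowel)+11=t, n(cons)+1=o.

spnlto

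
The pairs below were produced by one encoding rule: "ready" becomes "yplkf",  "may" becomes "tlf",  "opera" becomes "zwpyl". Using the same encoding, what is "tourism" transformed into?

azfytzt

Vowels shift forward by 11 and consonants shift forward by 7.
On tourism: t(cons)+7=a, o(vowel)+11=z, u(vowel)+11=f, r(cons)+7=y, i(vowel)+11=t, s(cons)+7=z, m(cons)+7=t.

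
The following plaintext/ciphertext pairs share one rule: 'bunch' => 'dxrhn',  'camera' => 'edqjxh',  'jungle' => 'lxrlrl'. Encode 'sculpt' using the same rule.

ufyqva

The shift increases by 1 at each position, starting from +2: 2, 3, 4, ….
On sculpt: s+2=u, c+3=f, u+4=y, l+5=q, p+6=v, t+7=a.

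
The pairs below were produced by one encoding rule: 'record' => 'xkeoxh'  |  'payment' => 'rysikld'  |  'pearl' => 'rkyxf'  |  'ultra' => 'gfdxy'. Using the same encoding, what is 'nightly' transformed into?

lwqtdfs

r(17)→x(23) and e(4)→k(10) fit y≡3x+24 (mod 26); the inverse of 3 mod 26 is 9. This is an affine cipher: with a=0,…,z=25, each position x becomes (3x+24) mod 26.
On nightly: n(13)→3·13+24≡11=l; i(8)→3·8+24≡22=w; g(6)→3·6+24≡16=q; h(7)→3·7+24≡19=t; t(19)→3·19+24≡3=d; l(11)→3·11+24≡5=f; y(24)→3·24+24≡18=s (all mod 26).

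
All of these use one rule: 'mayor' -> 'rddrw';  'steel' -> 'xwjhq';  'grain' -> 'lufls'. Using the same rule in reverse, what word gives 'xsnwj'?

spite

Shifts by position in mayor: pos 0: m→r (+5), pos 1: a→d (+3), pos 2: y→d (+5), pos 3: o→r (+3) — repeating every 2. The shifts repeat in a cycle of length 2: positions 0,1,… shift by +5, +3, then the pattern repeats.
Undoing it on xsnwj: x−5=s, s−3=p, n−5=i, w−3=t, j−5=e.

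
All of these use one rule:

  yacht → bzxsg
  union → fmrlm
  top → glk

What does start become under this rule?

hgzig

Each pair mirrors across the alphabet (y↔b, a↔z, c↔x): positions sum to 25. This is the alphabet-reversal cipher (Atbash): a becomes z, b becomes y, etc.
For start: s↔h, t↔g, a↔z, r↔i, t↔g.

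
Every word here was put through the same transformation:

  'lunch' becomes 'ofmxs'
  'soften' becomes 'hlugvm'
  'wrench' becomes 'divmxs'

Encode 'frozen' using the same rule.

uilavm

This is the alphabet-reversal cipher (Atbash): a becomes z, b becomes y, etc.
For frozen: f↔u, r↔i, o↔l, z↔a, e↔v, n↔m.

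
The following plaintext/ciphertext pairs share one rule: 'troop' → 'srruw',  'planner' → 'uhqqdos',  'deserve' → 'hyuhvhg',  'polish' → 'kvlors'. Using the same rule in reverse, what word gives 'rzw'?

The output letters match the input read backwards, each shifted +3: troop reversed is poort. The word is reversed, then every letter is shifted forward by 3.
Decoding rzw: shift back: r−3=o, z−3=w, w−3=t → owt; then reverse → two.

two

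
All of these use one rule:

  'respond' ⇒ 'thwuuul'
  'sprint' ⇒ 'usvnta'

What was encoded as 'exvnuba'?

curious

In respond: r→t is +2, e→h is +3, s→w is +4, p→u is +5 — the shift increases by 1 each position. Each letter shifts forward by (position + 2), i.e. 2, 3, 4, … — the shift grows by one for each successive letter.
Reversing it on exvnuba: e−2=c, x−3=u, v−4=r, n−5=i, u−6=o, b−7=u, a−8=s.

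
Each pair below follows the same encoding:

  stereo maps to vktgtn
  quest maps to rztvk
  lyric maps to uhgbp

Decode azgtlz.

bureau

Treating letters as 0–25, the rule is x ↦ 15x + 11 (mod 26).
Decoding azgtlz: a(0)→7·(0−11)≡1=b; z(25)→7·(25−11)≡20=u; g(6)→7·(6−11)≡17=r; t(19)→7·(19−11)≡4=e; l(11)→7·(11−11)≡0=a; z(25)→7·(25−11)≡20=u (all mod 26).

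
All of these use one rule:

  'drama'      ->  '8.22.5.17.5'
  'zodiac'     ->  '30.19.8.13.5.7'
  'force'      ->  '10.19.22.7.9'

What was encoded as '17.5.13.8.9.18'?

maiden

d is letter #4 and maps to 8: an offset of 4. Each letter is replaced by its alphabet position (a=1..z=26) + 4.
Decoding 17.5.13.8.9.18: 17→(17−4)÷1=13=m, 5→(5−4)÷1=1=a, 13→(13−4)÷1=9=i, 8→(8−4)÷1=4=d, 9→(9−4)÷1=5=e, 18→(18−4)÷1=14=n.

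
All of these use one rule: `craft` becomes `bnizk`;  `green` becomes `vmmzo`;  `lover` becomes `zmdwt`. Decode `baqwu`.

moist

Read the word backwards and shift each letter +8.
Undoing it on baqwu: shift back: b−8=t, a−8=s, q−8=i, w−8=o, u−8=m → tsiom; then reverse → moist.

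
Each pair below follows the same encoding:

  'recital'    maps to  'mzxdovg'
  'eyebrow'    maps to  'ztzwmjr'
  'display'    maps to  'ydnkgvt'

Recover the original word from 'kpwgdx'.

Compare letters: r→m is +21, e→z is +21, c→x is +21 — a constant shift. This is a Caesar cipher with shift 21.
Undoing it on kpwgdx: k−21=p, p−21=u, w−21=b, g−21=l, d−21=i, x−21=c.

public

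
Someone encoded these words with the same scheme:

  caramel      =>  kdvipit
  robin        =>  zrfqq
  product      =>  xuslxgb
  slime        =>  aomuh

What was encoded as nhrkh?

fence

Shifts by position in caramel: pos 0: c→k (+8), pos 1: a→d (+3), pos 2: r→v (+4), pos 3: a→i (+8), pos 4: m→p (+3), pos 5: e→i (+4) — repeating every 3. It's a Vigenère-style cipher with numeric key [8,3,4]: position i shifts by key[i mod 3].
Reversing it on nhrkh: n−8=f, h−3=e, r−4=n, k−8=c, h−3=e.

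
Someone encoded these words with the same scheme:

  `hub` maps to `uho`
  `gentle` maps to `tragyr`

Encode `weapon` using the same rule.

jrncba

Compare letters: h→u is +13, u→h is +13, b→o is +13 — a constant shift. It's a constant shift of +13 (ROT13).
For weapon: w+13=j, e+13=r, a+13=n, p+13=c, o+13=b, n+13=a.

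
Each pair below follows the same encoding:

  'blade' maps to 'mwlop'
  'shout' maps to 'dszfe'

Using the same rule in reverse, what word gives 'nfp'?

cue

Compare letters: b→m is +11, l→w is +11, a→l is +11 — a constant shift. It's a constant shift of +11 (ROT11).
Undoing it on nfp: n−11=c, f−11=u, p−11=e.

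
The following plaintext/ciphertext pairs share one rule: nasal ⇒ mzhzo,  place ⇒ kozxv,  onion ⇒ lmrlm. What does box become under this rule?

ylc

Each pair mirrors across the alphabet (n↔m, a↔z, s↔h): positions sum to 25. Each letter is replaced by its mirror in the alphabet: a↔z, b↔y, c↔x, and so on (the Atbash cipher).
For box: b↔y, o↔l, x↔c.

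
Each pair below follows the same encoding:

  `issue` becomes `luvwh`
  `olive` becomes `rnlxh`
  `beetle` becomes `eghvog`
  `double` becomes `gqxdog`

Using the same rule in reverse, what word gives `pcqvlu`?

mantis

Shifts by position in issue: pos 0: i→l (+3), pos 1: s→u (+2), pos 2: s→v (+3), pos 3: u→w (+2) — repeating every 2. It's a Vigenère-style cipher with numeric key [3,2]: position i shifts by key[i mod 2].
Undoing it on pcqvlu: p−3=m, c−2=a, q−3=n, v−2=t, l−3=i, u−2=s.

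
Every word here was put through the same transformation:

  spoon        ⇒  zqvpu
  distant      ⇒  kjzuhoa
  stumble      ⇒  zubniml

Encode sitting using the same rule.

zjaupon

A repeating key of period 2 is used — shifts +7, +1 over and over.
Applying it to sitting: s+7=z, i+1=j, t+7=a, t+1=u, i+7=p, n+1=o, g+7=n.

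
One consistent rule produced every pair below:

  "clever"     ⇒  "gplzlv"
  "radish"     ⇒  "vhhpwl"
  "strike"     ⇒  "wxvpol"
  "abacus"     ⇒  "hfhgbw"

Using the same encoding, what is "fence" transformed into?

jlrgl

The shift depends on letter class: consonant c→g is +4, but vowel e→l is +7. Two shifts are in play — +7 for a/e/i/o/u, +4 for every other letter.
Applying it to fence: f(cons)+4=j, e(vowel)+7=l, n(cons)+4=r, c(cons)+4=g, e(vowel)+7=l.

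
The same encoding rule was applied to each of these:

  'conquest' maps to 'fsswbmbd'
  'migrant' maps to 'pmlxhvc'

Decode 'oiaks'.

level

The shift increases by 1 at each position, starting from +3: 3, 4, 5, ….
Decoding oiaks: o−3=l, i−4=e, a−5=v, k−6=e, s−7=l.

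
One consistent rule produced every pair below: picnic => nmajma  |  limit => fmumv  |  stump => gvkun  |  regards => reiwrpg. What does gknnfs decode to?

supply

p(15)→n(13) and i(8)→m(12) fit y≡15x+22 (mod 26); the inverse of 15 mod 26 is 7. Each letter's alphabet position (a=0..z=25) is mapped through 15·x+22 mod 26 — an affine cipher.
Decoding gknnfs: g(6)→7·(6−22)≡18=s; k(10)→7·(10−22)≡20=u; n(13)→7·(13−22)≡15=p; n(13)→7·(13−22)≡15=p; f(5)→7·(5−22)≡11=l; s(18)→7·(18−22)≡24=y (all mod 26).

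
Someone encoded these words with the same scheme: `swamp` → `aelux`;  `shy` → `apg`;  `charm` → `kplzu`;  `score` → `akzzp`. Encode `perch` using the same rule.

The rule splits by letter class: vowels +11, consonants +8.
On perch: p(cons)+8=x, e(vowel)+11=p, r(cons)+8=z, c(cons)+8=k, h(cons)+8=p.

xpzkp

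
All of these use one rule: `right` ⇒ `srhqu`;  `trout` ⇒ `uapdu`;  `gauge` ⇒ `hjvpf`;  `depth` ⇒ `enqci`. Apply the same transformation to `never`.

onwns

Shifts by position in right: pos 0: r→s (+1), pos 1: i→r (+9), pos 2: g→h (+1), pos 3: h→q (+9) — repeating every 2. A repeating key of period 2 is used — shifts +1, +9 over and over.
On never: n+1=o, e+9=n, v+1=w, e+9=n, r+1=s.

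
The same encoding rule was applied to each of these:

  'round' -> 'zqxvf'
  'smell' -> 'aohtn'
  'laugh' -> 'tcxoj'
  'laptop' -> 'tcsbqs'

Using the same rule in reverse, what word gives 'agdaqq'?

season

The shifts repeat in a cycle of length 3: positions 0,1,… shift by +8, +2, +3, then the pattern repeats.
Decoding agdaqq: a−8=s, g−2=e, d−3=a, a−8=s, q−2=o, q−3=n.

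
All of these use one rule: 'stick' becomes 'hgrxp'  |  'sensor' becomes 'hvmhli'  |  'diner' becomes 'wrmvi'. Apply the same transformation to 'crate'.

Letters are reflected about the middle of the alphabet (position → 25−position): Atbash.
On crate: c↔x, r↔i, a↔z, t↔g, e↔v.

xizgv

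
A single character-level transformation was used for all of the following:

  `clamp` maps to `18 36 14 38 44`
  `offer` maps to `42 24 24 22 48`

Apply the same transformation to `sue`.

50 54 22

c(#3)→18 and l(#12)→36: differences scale by 2, so n = 2·pos + 12. With a=1..z=26, the number is 2·pos + 12.
Applying it to sue: s=19→50, u=21→54, e=5→22.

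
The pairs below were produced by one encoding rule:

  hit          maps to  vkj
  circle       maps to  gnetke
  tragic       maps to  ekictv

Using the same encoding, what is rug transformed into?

The output letters match the input read backwards, each shifted +2: hit reversed is tih. Read the word backwards and shift each letter +2.
Applying it to rug: reverse → gur; then shift: g+2=i, u+2=w, r+2=t.

iwt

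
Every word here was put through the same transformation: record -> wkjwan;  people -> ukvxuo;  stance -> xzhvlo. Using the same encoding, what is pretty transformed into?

In record: r→w is +5, e→k is +6, c→j is +7, o→w is +8 — the shift increases by 1 each position. Each letter shifts forward by (position + 5), i.e. 5, 6, 7, … — the shift grows by one for each successive letter.
On pretty: p+5=u, r+6=x, e+7=l, t+8=b, t+9=c, y+10=i.

uxlbci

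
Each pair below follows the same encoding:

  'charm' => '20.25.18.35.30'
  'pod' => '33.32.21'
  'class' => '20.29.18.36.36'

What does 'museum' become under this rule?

c is letter #3 and maps to 20: an offset of 17. Each letter is replaced by its alphabet position (a=1..z=26) + 17.
For museum: m=13→30, u=21→38, s=19→36, e=5→22, u=21→38, m=13→30.

30.38.36.22.38.30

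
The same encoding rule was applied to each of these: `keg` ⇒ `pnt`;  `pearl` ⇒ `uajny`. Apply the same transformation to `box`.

The output letters match the input read backwards, each shifted +9: keg reversed is gek. Read the word backwards and shift each letter +9.
On box: reverse → xob; then shift: x+9=g, o+9=x, b+9=k.

gxk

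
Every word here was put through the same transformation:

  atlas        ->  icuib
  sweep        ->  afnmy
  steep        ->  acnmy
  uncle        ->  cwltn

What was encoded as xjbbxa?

pastor

Shifts by position in atlas: pos 0: a→i (+8), pos 1: t→c (+9), pos 2: l→u (+9), pos 3: a→i (+8), pos 4: s→b (+9) — repeating every 3. A repeating key of period 3 is used — shifts +8, +9, +9 over and over.
Decoding xjbbxa: x−8=p, j−9=a, b−9=s, b−8=t, x−9=o, a−9=r.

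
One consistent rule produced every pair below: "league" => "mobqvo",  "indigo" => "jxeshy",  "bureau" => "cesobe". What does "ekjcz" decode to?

It's a Vigenère-style cipher with numeric key [1,10]: position i shifts by key[i mod 2].
Reversing it on ekjcz: e−1=d, k−10=a, j−1=i, c−10=s, z−1=y.

daisy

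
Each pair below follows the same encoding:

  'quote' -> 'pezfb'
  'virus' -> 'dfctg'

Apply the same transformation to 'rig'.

rtc

The output letters match the input read backwards, each shifted +11: quote reversed is etouq. Read the word backwards and shift each letter +11.
On rig: reverse → gir; then shift: g+11=r, i+11=t, r+11=c.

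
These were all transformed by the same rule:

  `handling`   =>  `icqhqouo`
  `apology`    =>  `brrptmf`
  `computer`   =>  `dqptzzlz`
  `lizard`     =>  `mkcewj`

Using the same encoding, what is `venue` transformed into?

In handling: h→i is +1, a→c is +2, n→q is +3, d→h is +4 — the shift increases by 1 each position. Letter i (0-indexed) is shifted by i+1, so successive shifts are 1, 2, 3, ….
Applying it to venue: v+1=w, e+2=g, n+3=q, u+4=y, e+5=j.

wgqyj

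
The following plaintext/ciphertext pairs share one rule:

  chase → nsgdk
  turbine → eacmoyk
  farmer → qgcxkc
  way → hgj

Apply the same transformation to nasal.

ygdgw

Vowels shift forward by 6 and consonants shift forward by 11.
On nasal: n(cons)+11=y, a(vowel)+6=g, s(cons)+11=d, a(vowel)+6=g, l(cons)+11=w.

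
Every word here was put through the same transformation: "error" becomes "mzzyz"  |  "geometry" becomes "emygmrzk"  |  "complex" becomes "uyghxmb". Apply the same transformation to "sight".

iwenr

e(4)→m(12) and r(17)→z(25) fit y≡9x+2 (mod 26); the inverse of 9 mod 26 is 3. Treating letters as 0–25, the rule is x ↦ 9x + 2 (mod 26).
For sight: s(18)→9·18+2≡8=i; i(8)→9·8+2≡22=w; g(6)→9·6+2≡4=e; h(7)→9·7+2≡13=n; t(19)→9·19+2≡17=r (all mod 26).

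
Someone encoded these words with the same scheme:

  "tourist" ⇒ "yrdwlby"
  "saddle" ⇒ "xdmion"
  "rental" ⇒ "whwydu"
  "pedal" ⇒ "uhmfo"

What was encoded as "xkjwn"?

The shifts repeat in a cycle of length 3: positions 0,1,… shift by +5, +3, +9, then the pattern repeats.
Undoing it on xkjwn: x−5=s, k−3=h, j−9=a, w−5=r, n−3=k.

shark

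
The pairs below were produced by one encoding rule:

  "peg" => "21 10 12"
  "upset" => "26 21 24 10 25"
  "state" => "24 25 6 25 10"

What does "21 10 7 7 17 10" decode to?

pebble

p is letter #16 and maps to 21: an offset of 5. Letters become their 1-based position plus 5 (so a→6, b→7, …).
Undoing it on 21 10 7 7 17 10: 21→(21−5)÷1=16=p, 10→(10−5)÷1=5=e, 7→(7−5)÷1=2=b, 7→(7−5)÷1=2=b, 17→(17−5)÷1=12=l, 10→(10−5)÷1=5=e.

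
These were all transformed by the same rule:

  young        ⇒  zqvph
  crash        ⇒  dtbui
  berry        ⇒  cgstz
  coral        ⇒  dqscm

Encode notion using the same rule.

Shifts by position in young: pos 0: y→z (+1), pos 1: o→q (+2), pos 2: u→v (+1), pos 3: n→p (+2) — repeating every 2. A repeating key of period 2 is used — shifts +1, +2 over and over.
Applying it to notion: n+1=o, o+2=q, t+1=u, i+2=k, o+1=p, n+2=p.

oqukpp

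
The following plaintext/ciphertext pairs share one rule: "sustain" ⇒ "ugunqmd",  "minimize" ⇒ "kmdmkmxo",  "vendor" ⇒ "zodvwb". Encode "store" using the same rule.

This is an affine cipher: with a=0,…,z=25, each position x becomes (19x+16) mod 26.
For store: s(18)→19·18+16≡20=u; t(19)→19·19+16≡13=n; o(14)→19·14+16≡22=w; r(17)→19·17+16≡1=b; e(4)→19·4+16≡14=o (all mod 26).

unwbo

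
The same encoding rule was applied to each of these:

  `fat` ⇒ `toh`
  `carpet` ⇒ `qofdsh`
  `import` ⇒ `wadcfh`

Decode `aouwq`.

Compare letters: f→t is +14, a→o is +14, t→h is +14 — a constant shift. Every letter moves 14 places later in the alphabet, wrapping around z→a.
Reversing it on aouwq: a−14=m, o−14=a, u−14=g, w−14=i, q−14=c.

magic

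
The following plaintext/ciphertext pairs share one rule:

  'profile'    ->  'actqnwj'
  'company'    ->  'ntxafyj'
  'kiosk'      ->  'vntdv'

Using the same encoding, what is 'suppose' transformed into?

dzaatdj

The shift depends on letter class: consonant p→a is +11, but vowel o→t is +5. Two shifts are in play — +5 for a/e/i/o/u, +11 for every other letter.
On suppose: s(cons)+11=d, u(vowel)+5=z, p(cons)+11=a, p(cons)+11=a, o(vowel)+5=t, s(cons)+11=d, e(vowel)+5=j.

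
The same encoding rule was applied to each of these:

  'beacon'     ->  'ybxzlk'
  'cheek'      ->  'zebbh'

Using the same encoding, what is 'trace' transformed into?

Every letter moves 23 places later in the alphabet, wrapping around z→a.
On trace: t+23=q, r+23=o, a+23=x, c+23=z, e+23=b.

qoxzb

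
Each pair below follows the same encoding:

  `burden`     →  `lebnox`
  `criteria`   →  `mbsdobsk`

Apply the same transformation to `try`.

Compare letters: b→l is +10, u→e is +10, r→b is +10 — a constant shift. This is a Caesar cipher with shift 10.
Applying it to try: t+10=d, r+10=b, y+10=i.

dbi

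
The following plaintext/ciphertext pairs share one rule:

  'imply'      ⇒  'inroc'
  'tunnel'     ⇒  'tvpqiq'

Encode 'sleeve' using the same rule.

smghzj

The shift increases by 1 at each position, starting from +0: 0, 1, 2, ….
On sleeve: s+0=s, l+1=m, e+2=g, e+3=h, v+4=z, e+5=j.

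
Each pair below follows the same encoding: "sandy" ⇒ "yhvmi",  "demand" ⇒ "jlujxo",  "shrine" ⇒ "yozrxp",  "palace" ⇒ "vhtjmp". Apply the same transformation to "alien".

gsqnx

The shift increases by 1 at each position, starting from +6: 6, 7, 8, ….
On alien: a+6=g, l+7=s, i+8=q, e+9=n, n+10=x.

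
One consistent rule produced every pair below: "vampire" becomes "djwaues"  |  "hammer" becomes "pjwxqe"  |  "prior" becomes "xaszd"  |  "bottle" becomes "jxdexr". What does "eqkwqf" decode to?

whales

In vampire: v→d is +8, a→j is +9, m→w is +10, p→a is +11 — the shift increases by 1 each position. The shift increases by 1 at each position, starting from +8: 8, 9, 10, ….
Undoing it on eqkwqf: e−8=w, q−9=h, k−10=a, w−11=l, q−12=e, f−13=s.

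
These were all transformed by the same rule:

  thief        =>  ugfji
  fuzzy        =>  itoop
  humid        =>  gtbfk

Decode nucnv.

atlas

This is an affine cipher: with a=0,…,z=25, each position x becomes (25x+13) mod 26.
Reversing it on nucnv: n(13)→25·(13−13)≡0=a; u(20)→25·(20−13)≡19=t; c(2)→25·(2−13)≡11=l; n(13)→25·(13−13)≡0=a; v(21)→25·(21−13)≡18=s (all mod 26).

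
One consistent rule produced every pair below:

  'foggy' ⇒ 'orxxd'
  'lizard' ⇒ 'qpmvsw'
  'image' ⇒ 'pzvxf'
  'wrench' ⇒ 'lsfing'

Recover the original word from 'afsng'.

perch

f(5)→o(14) and o(14)→r(17) fit y≡9x+21 (mod 26); the inverse of 9 mod 26 is 3. Each letter's alphabet position (a=0..z=25) is mapped through 9·x+21 mod 26 — an affine cipher.
Undoing it on afsng: a(0)→3·(0−21)≡15=p; f(5)→3·(5−21)≡4=e; s(18)→3·(18−21)≡17=r; n(13)→3·(13−21)≡2=c; g(6)→3·(6−21)≡7=h (all mod 26).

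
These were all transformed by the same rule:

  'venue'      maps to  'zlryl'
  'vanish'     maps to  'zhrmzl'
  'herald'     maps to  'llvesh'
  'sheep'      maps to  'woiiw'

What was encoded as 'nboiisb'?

Shifts by position in venue: pos 0: v→z (+4), pos 1: e→l (+7), pos 2: n→r (+4), pos 3: u→y (+4), pos 4: e→l (+7) — repeating every 3. It's a Vigenère-style cipher with numeric key [4,7,4]: position i shifts by key[i mod 3].
Undoing it on nboiisb: n−4=j, b−7=u, o−4=k, i−4=e, i−7=b, s−4=o, b−4=x.

jukebox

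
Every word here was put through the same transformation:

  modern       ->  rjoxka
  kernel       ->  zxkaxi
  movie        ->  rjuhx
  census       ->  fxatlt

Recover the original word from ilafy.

This is an affine cipher: with a=0,…,z=25, each position x becomes (9x+13) mod 26.
Reversing it on ilafy: i(8)→3·(8−13)≡11=l; l(11)→3·(11−13)≡20=u; a(0)→3·(0−13)≡13=n; f(5)→3·(5−13)≡2=c; y(24)→3·(24−13)≡7=h (all mod 26).

lunch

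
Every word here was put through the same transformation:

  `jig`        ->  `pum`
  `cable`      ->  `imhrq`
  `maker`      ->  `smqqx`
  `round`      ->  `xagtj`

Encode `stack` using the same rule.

yzmiq

The shift depends on letter class: consonant j→p is +6, but vowel i→u is +12. Two shifts are in play — +12 for a/e/i/o/u, +6 for every other letter.
Applying it to stack: s(cons)+6=y, t(cons)+6=z, a(vowel)+12=m, c(cons)+6=i, k(cons)+6=q.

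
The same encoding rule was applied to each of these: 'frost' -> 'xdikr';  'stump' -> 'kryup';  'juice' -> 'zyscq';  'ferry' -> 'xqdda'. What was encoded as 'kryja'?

study

This is an affine cipher: with a=0,…,z=25, each position x becomes (7x+14) mod 26.
Decoding kryja: k(10)→15·(10−14)≡18=s; r(17)→15·(17−14)≡19=t; y(24)→15·(24−14)≡20=u; j(9)→15·(9−14)≡3=d; a(0)→15·(0−14)≡24=y (all mod 26).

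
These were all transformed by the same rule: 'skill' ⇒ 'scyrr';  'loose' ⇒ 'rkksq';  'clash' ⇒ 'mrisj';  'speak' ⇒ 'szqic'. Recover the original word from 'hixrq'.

table

s(18)→s(18) and k(10)→c(2) fit y≡15x+8 (mod 26); the inverse of 15 mod 26 is 7. Each letter's alphabet position (a=0..z=25) is mapped through 15·x+8 mod 26 — an affine cipher.
Reversing it on hixrq: h(7)→7·(7−8)≡19=t; i(8)→7·(8−8)≡0=a; x(23)→7·(23−8)≡1=b; r(17)→7·(17−8)≡11=l; q(16)→7·(16−8)≡4=e (all mod 26).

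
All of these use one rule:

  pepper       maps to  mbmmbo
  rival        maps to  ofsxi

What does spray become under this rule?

pmoxv

Compare letters: p→m is +23, e→b is +23, p→m is +23 — a constant shift. Each letter is shifted forward by 23 in the alphabet (a Caesar shift of +23).
For spray: s+23=p, p+23=m, r+23=o, a+23=x, y+23=v.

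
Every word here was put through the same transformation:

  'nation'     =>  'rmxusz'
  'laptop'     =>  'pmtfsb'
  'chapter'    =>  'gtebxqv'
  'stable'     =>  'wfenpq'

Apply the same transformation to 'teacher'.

xqeolqv

Shifts by position in nation: pos 0: n→r (+4), pos 1: a→m (+12), pos 2: t→x (+4), pos 3: i→u (+12) — repeating every 2. A repeating key of period 2 is used — shifts +4, +12 over and over.
Applying it to teacher: t+4=x, e+12=q, a+4=e, c+12=o, h+4=l, e+12=q, r+4=v.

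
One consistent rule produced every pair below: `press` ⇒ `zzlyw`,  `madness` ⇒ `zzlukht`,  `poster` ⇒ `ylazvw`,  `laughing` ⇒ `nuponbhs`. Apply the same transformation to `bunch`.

ojubi

Two steps: reverse the string, then apply a Caesar shift of +7.
For bunch: reverse → hcnub; then shift: h+7=o, c+7=j, n+7=u, u+7=b, b+7=i.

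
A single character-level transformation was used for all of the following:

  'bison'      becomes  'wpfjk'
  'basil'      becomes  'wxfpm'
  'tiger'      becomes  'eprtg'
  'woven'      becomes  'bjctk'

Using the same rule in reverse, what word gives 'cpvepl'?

victim

b(1)→w(22) and i(8)→p(15) fit y≡25x+23 (mod 26); the inverse of 25 mod 26 is 25. Each letter's alphabet position (a=0..z=25) is mapped through 25·x+23 mod 26 — an affine cipher.
Decoding cpvepl: c(2)→25·(2−23)≡21=v; p(15)→25·(15−23)≡8=i; v(21)→25·(21−23)≡2=c; e(4)→25·(4−23)≡19=t; p(15)→25·(15−23)≡8=i; l(11)→25·(11−23)≡12=m (all mod 26).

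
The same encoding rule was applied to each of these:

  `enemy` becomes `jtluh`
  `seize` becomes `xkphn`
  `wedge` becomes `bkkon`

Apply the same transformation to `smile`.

The shift increases by 1 at each position, starting from +5: 5, 6, 7, ….
On smile: s+5=x, m+6=s, i+7=p, l+8=t, e+9=n.

xsptn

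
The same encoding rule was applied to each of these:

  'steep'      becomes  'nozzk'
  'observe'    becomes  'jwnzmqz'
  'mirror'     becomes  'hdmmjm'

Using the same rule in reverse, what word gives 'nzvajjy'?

seafood

Compare letters: s→n is +21, t→o is +21, e→z is +21 — a constant shift. Every letter moves 21 places later in the alphabet, wrapping around z→a.
Decoding nzvajjy: n−21=s, z−21=e, v−21=a, a−21=f, j−21=o, j−21=o, y−21=d.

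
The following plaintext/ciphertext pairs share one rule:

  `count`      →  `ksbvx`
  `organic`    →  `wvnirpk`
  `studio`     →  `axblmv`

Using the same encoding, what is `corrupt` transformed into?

Shifts by position in count: pos 0: c→k (+8), pos 1: o→s (+4), pos 2: u→b (+7), pos 3: n→v (+8), pos 4: t→x (+4) — repeating every 3. It's a Vigenère-style cipher with numeric key [8,4,7]: position i shifts by key[i mod 3].
On corrupt: c+8=k, o+4=s, r+7=y, r+8=z, u+4=y, p+7=w, t+8=b.

ksyzywb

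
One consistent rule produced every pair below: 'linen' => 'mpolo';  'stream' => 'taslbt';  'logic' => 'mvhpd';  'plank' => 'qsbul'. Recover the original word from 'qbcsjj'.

public

Shifts by position in linen: pos 0: l→m (+1), pos 1: i→p (+7), pos 2: n→o (+1), pos 3: e→l (+7) — repeating every 2. A repeating key of period 2 is used — shifts +1, +7 over and over.
Reversing it on qbcsjj: q−1=p, b−7=u, c−1=b, s−7=l, j−1=i, j−7=c.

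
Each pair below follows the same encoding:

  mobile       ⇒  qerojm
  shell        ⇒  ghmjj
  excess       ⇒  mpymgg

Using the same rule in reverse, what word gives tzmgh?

m(12)→q(16) and o(14)→e(4) fit y≡7x+10 (mod 26); the inverse of 7 mod 26 is 15. Each letter's alphabet position (a=0..z=25) is mapped through 7·x+10 mod 26 — an affine cipher.
Decoding tzmgh: t(19)→15·(19−10)≡5=f; z(25)→15·(25−10)≡17=r; m(12)→15·(12−10)≡4=e; g(6)→15·(6−10)≡18=s; h(7)→15·(7−10)≡7=h (all mod 26).

fresh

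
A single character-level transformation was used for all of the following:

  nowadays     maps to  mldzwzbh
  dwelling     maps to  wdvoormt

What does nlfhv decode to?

mouse

Each pair mirrors across the alphabet (n↔m, o↔l, w↔d): positions sum to 25. Letters are reflected about the middle of the alphabet (position → 25−position): Atbash.
Undoing it on nlfhv: n↔m, l↔o, f↔u, h↔s, v↔e.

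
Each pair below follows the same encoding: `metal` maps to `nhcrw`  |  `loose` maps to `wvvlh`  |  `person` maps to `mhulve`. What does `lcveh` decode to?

m(12)→n(13) and e(4)→h(7) fit y≡17x+17 (mod 26); the inverse of 17 mod 26 is 23. Each letter's alphabet position (a=0..z=25) is mapped through 17·x+17 mod 26 — an affine cipher.
Reversing it on lcveh: l(11)→23·(11−17)≡18=s; c(2)→23·(2−17)≡19=t; v(21)→23·(21−17)≡14=o; e(4)→23·(4−17)≡13=n; h(7)→23·(7−17)≡4=e (all mod 26).

stone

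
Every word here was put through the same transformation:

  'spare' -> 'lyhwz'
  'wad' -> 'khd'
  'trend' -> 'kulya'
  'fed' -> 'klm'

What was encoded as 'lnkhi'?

badge

The word is reversed, then every letter is shifted forward by 7.
Reversing it on lnkhi: shift back: l−7=e, n−7=g, k−7=d, h−7=a, i−7=b → egdab; then reverse → badge.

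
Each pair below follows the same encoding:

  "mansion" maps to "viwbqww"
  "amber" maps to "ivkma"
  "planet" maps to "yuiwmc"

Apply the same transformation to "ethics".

The shift depends on letter class: consonant m→v is +9, but vowel a→i is +8. Two shifts are in play — +8 for a/e/i/o/u, +9 for every other letter.
For ethics: e(vowel)+8=m, t(cons)+9=c, h(cons)+9=q, i(vowel)+8=q, c(cons)+9=l, s(cons)+9=b.

mcqqlb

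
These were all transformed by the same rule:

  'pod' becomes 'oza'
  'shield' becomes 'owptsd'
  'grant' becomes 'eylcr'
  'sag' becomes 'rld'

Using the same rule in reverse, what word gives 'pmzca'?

probe

The output letters match the input read backwards, each shifted +11: pod reversed is dop. Read the word backwards and shift each letter +11.
Reversing it on pmzca: shift back: p−11=e, m−11=b, z−11=o, c−11=r, a−11=p → eborp; then reverse → probe.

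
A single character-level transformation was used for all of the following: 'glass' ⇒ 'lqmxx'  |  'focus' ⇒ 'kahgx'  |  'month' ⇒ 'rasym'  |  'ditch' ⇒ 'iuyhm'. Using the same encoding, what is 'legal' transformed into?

The shift depends on letter class: consonant g→l is +5, but vowel a→m is +12. Two shifts are in play — +12 for a/e/i/o/u, +5 for every other letter.
Applying it to legal: l(cons)+5=q, e(vowel)+12=q, g(cons)+5=l, a(vowel)+12=m, l(cons)+5=q.

qqlmq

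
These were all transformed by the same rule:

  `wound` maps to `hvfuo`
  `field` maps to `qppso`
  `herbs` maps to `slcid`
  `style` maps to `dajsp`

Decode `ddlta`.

swamp

It's a Vigenère-style cipher with numeric key [11,7]: position i shifts by key[i mod 2].
Decoding ddlta: d−11=s, d−7=w, l−11=a, t−7=m, a−11=p.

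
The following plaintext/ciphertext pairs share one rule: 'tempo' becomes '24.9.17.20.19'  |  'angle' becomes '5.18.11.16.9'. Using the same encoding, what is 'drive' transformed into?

8.22.13.26.9

t is letter #20 and maps to 24: an offset of 4. Letters become their 1-based position plus 4 (so a→5, b→6, …).
For drive: d=4→8, r=18→22, i=9→13, v=22→26, e=5→9.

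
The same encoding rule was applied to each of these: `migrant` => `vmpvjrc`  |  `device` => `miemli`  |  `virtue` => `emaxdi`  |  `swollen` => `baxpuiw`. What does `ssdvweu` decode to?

Shifts by position in migrant: pos 0: m→v (+9), pos 1: i→m (+4), pos 2: g→p (+9), pos 3: r→v (+4) — repeating every 2. The shifts repeat in a cycle of length 2: positions 0,1,… shift by +9, +4, then the pattern repeats.
Decoding ssdvweu: s−9=j, s−4=o, d−9=u, v−4=r, w−9=n, e−4=a, u−9=l.

journal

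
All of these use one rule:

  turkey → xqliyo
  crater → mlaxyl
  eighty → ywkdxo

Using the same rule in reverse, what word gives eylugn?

sermon

t(19)→x(23) and u(20)→q(16) fit y≡19x+0 (mod 26); the inverse of 19 mod 26 is 11. Each letter's alphabet position (a=0..z=25) is mapped through 19·x+0 mod 26 — an affine cipher.
Undoing it on eylugn: e(4)→11·(4−0)≡18=s; y(24)→11·(24−0)≡4=e; l(11)→11·(11−0)≡17=r; u(20)→11·(20−0)≡12=m; g(6)→11·(6−0)≡14=o; n(13)→11·(13−0)≡13=n (all mod 26).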